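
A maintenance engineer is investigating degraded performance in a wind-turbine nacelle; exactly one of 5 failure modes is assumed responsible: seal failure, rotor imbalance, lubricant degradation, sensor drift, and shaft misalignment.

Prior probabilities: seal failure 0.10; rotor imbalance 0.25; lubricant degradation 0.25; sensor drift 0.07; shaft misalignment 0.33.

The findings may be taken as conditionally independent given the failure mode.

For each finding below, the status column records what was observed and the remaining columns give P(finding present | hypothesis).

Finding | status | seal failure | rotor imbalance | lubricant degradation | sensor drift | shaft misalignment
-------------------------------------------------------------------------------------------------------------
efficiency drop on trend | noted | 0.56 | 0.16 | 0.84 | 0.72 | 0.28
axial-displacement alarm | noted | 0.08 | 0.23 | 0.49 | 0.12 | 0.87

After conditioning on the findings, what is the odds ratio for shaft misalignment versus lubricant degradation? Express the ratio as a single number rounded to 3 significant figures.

Posterior odds equal prior odds times the likelihood ratio; only the two competing hypotheses matter.
  shaft misalignment: 0.33 × 0.28 × 0.87 = 0.080388
  lubricant degradation: 0.25 × 0.84 × 0.49 = 0.1029
Odds(shaft misalignment : lubricant degradation) = 0.080388 / 0.1029 ≈ 0.781.

0.781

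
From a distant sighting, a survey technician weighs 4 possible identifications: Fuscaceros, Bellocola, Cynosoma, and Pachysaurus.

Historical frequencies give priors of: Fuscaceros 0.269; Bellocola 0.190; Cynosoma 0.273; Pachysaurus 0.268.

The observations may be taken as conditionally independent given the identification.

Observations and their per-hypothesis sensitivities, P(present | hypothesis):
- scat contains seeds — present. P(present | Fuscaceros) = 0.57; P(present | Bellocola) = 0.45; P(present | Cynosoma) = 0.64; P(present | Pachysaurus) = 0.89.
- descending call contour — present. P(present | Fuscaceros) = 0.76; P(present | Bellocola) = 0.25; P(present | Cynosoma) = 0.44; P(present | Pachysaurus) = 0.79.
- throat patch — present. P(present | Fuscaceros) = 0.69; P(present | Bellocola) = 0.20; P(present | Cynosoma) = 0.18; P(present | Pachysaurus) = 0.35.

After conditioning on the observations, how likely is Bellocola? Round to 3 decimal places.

For each hypothesis, the unnormalized posterior weight is prior × product of the observation likelihoods:
  Fuscaceros: 0.269 × 0.57 × 0.76 × 0.69 = 0.080406
  Bellocola: 0.190 × 0.45 × 0.25 × 0.20 = 0.004275
  Cynosoma: 0.273 × 0.64 × 0.44 × 0.18 = 0.013838
  Pachysaurus: 0.268 × 0.89 × 0.79 × 0.35 = 0.065951
Marginal likelihood of the evidence = 0.16447.
P(Bellocola | evidence) = 0.004275 / 0.16447 ≈ 0.026.

0.026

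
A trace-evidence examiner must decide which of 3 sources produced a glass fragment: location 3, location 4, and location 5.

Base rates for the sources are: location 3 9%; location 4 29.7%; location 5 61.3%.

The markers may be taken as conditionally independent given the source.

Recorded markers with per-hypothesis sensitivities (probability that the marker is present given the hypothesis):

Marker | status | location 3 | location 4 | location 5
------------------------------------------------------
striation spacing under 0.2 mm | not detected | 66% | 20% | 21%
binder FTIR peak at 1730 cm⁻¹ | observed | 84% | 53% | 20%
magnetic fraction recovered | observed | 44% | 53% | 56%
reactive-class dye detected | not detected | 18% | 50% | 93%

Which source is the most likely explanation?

location 4

By Bayes' rule with conditional independence, the unnormalized weight for each hypothesis is prior × ∏ likelihoods (using 1 − P(present | H) for each absent marker):
  location 3: 0.090 × (1 − 0.66) × 0.84 × 0.44 × (1 − 0.18) = 0.009274
  location 4: 0.297 × (1 − 0.20) × 0.53 × 0.53 × (1 − 0.50) = 0.033371
  location 5: 0.613 × (1 − 0.21) × 0.20 × 0.56 × (1 − 0.93) = 0.0037967
Marginal likelihood of the evidence = 0.046442.
P(location 3 | evidence) ≈ 0.009274 / 0.046442 ≈ 0.200
P(location 4 | evidence) ≈ 0.033371 / 0.046442 ≈ 0.719
P(location 5 | evidence) ≈ 0.0037967 / 0.046442 ≈ 0.082
The largest is 0.719, so location 4 is most probable.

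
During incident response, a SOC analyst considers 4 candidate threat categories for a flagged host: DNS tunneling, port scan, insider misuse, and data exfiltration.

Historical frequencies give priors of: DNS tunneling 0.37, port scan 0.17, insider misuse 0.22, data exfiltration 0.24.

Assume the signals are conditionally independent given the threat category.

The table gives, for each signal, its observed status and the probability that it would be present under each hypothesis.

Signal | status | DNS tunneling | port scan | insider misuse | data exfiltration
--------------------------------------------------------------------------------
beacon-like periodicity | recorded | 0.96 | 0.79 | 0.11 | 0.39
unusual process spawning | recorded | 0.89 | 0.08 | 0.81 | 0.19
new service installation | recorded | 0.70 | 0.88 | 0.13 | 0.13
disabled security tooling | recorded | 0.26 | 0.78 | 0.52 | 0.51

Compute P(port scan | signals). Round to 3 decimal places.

0.109

Multiply each prior by the joint likelihood of the signal pattern:
  DNS tunneling: 0.37 × 0.96 × 0.89 × 0.70 × 0.26 = 0.057535
  port scan: 0.17 × 0.79 × 0.08 × 0.88 × 0.78 = 0.0073747
  insider misuse: 0.22 × 0.11 × 0.81 × 0.13 × 0.52 = 0.0013251
  data exfiltration: 0.24 × 0.39 × 0.19 × 0.13 × 0.51 = 0.0011791
Marginal likelihood of the evidence = 0.067414.
P(port scan | evidence) = 0.0073747 / 0.067414 ≈ 0.109.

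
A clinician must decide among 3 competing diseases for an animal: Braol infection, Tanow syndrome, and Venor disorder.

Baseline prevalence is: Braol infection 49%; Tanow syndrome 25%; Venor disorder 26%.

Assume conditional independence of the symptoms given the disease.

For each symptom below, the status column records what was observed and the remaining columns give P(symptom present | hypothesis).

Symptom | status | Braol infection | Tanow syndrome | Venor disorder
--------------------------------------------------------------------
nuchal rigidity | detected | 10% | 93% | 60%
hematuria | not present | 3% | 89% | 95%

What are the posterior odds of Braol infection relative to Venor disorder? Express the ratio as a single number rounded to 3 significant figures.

The normalizing constant cancels in an odds ratio, so compute prior × likelihood for the two hypotheses only (using 1 − P(present | H) for each absent symptom):
  Braol infection: 0.49 × 0.10 × (1 − 0.03) = 0.04753
  Venor disorder: 0.26 × 0.60 × (1 − 0.95) = 0.0078
Posterior odds = 0.04753 / 0.0078 ≈ 6.09.

6.09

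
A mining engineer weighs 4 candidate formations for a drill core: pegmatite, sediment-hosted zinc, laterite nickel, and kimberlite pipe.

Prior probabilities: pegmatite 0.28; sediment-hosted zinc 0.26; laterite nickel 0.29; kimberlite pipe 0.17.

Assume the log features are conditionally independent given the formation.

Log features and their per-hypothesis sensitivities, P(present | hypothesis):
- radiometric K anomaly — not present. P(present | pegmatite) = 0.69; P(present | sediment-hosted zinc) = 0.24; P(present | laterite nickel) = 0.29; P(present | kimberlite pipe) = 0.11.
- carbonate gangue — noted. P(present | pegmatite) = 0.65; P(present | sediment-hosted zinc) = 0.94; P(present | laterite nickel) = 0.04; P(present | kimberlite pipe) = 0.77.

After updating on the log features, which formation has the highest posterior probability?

sediment-hosted zinc

Multiply each prior by the joint likelihood of the log feature pattern (using 1 − P(present | H) for each absent log feature):
  pegmatite: 0.28 × (1 − 0.69) × 0.65 = 0.05642
  sediment-hosted zinc: 0.26 × (1 − 0.24) × 0.94 = 0.18574
  laterite nickel: 0.29 × (1 − 0.29) × 0.04 = 0.008236
  kimberlite pipe: 0.17 × (1 − 0.11) × 0.77 = 0.1165
Normalizing constant Z = 0.05642 + 0.18574 + 0.008236 + 0.1165 = 0.3669.
P(pegmatite | evidence) ≈ 0.05642 / 0.3669 ≈ 0.154
P(sediment-hosted zinc | evidence) ≈ 0.18574 / 0.3669 ≈ 0.506
P(laterite nickel | evidence) ≈ 0.008236 / 0.3669 ≈ 0.022
P(kimberlite pipe | evidence) ≈ 0.1165 / 0.3669 ≈ 0.318
The largest is 0.506, so sediment-hosted zinc is most probable.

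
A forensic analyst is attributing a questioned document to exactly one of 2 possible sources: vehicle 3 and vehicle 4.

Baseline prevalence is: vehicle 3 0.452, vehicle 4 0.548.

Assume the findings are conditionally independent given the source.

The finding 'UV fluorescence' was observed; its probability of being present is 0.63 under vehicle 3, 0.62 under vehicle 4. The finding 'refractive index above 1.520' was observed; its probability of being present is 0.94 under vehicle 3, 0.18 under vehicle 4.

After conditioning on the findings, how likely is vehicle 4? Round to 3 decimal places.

For each hypothesis, the unnormalized posterior weight is prior × product of the finding likelihoods:
  vehicle 3: 0.452 × 0.63 × 0.94 = 0.26767
  vehicle 4: 0.548 × 0.62 × 0.18 = 0.061157
The unnormalized weights sum to 0.32883.
P(vehicle 4 | evidence) = 0.061157 / 0.32883 ≈ 0.186.

0.186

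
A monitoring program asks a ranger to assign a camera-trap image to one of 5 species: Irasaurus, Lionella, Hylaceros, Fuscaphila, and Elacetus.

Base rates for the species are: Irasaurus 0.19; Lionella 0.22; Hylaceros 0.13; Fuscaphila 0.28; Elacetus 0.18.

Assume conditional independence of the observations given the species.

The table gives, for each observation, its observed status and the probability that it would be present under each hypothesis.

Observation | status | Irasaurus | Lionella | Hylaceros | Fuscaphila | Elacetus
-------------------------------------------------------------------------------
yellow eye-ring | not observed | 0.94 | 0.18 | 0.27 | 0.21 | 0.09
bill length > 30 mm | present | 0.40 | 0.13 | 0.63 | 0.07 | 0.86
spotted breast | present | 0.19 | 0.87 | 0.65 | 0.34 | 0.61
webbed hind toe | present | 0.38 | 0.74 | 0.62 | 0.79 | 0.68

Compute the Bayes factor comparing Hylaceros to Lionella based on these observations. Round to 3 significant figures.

2.70

Joint likelihood of the evidence pattern under each hypothesis (using 1 − P(present | H) for each absent observation):
  Hylaceros: (1 − 0.27) × 0.63 × 0.65 × 0.62 = 0.18534
  Lionella: (1 − 0.18) × 0.13 × 0.87 × 0.74 = 0.068629
Bayes factor = 0.18534 / 0.068629 ≈ 2.70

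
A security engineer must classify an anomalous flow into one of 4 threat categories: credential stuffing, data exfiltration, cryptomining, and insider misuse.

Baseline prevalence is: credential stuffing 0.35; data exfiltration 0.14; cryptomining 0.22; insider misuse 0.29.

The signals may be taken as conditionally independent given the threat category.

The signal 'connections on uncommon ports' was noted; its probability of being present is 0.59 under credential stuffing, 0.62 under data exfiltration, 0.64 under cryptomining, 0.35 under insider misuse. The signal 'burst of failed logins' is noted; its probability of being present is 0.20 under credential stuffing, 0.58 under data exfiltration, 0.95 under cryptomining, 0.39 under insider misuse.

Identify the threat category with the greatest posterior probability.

cryptomining

Multiply each prior by the joint likelihood of the signal pattern:
  credential stuffing: 0.35 × 0.59 × 0.20 = 0.0413
  data exfiltration: 0.14 × 0.62 × 0.58 = 0.050344
  cryptomining: 0.22 × 0.64 × 0.95 = 0.13376
  insider misuse: 0.29 × 0.35 × 0.39 = 0.039585
Normalizing constant Z = 0.0413 + 0.050344 + 0.13376 + 0.039585 = 0.26499.
P(credential stuffing | evidence) ≈ 0.0413 / 0.26499 ≈ 0.156
P(data exfiltration | evidence) ≈ 0.050344 / 0.26499 ≈ 0.190
P(cryptomining | evidence) ≈ 0.13376 / 0.26499 ≈ 0.505
P(insider misuse | evidence) ≈ 0.039585 / 0.26499 ≈ 0.149
The largest is 0.505, so cryptomining is most probable.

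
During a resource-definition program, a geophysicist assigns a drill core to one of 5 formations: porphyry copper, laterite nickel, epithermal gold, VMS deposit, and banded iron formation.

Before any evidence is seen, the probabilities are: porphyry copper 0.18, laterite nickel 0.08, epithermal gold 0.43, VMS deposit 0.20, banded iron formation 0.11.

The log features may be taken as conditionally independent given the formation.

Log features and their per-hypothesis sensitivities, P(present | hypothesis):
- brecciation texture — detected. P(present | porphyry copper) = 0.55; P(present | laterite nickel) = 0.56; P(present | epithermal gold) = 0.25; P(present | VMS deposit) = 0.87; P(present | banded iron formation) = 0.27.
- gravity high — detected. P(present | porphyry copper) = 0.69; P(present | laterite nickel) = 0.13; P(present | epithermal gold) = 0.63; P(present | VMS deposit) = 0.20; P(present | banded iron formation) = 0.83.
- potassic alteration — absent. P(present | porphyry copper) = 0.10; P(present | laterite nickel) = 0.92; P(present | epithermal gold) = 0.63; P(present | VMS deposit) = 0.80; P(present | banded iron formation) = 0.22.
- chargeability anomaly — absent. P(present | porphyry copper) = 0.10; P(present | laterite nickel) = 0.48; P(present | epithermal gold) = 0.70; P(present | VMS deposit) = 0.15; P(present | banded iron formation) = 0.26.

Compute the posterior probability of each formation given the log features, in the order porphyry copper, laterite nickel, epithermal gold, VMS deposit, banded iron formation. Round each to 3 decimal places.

Multiply each prior by the joint likelihood of the log feature pattern (using 1 − P(present | H) for each absent log feature):
  porphyry copper: 0.18 × 0.55 × 0.69 × (1 − 0.10) × (1 − 0.10) = 0.055331
  laterite nickel: 0.08 × 0.56 × 0.13 × (1 − 0.92) × (1 − 0.48) = 0.00024228
  epithermal gold: 0.43 × 0.25 × 0.63 × (1 − 0.63) × (1 − 0.70) = 0.0075175
  VMS deposit: 0.20 × 0.87 × 0.20 × (1 − 0.80) × (1 − 0.15) = 0.005916
  banded iron formation: 0.11 × 0.27 × 0.83 × (1 − 0.22) × (1 − 0.26) = 0.014229
Normalizing constant Z = 0.055331 + 0.00024228 + 0.0075175 + 0.005916 + 0.014229 = 0.083235.
P(porphyry copper | evidence) = 0.055331 / 0.083235 ≈ 0.665
P(laterite nickel | evidence) = 0.00024228 / 0.083235 ≈ 0.003
P(epithermal gold | evidence) = 0.0075175 / 0.083235 ≈ 0.090
P(VMS deposit | evidence) = 0.005916 / 0.083235 ≈ 0.071
P(banded iron formation | evidence) = 0.014229 / 0.083235 ≈ 0.171

0.665, 0.003, 0.090, 0.071, 0.171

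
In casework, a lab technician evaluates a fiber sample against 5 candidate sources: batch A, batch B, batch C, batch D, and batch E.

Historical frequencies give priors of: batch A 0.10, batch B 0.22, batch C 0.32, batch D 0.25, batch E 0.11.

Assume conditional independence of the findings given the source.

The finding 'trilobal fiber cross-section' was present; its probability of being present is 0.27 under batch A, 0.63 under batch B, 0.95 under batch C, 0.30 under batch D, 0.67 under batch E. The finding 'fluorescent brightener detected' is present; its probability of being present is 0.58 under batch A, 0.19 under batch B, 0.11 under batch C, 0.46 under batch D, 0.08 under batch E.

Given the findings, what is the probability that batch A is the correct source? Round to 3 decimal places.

0.135

By Bayes' rule with conditional independence, the unnormalized weight for each hypothesis is prior × ∏ likelihoods:
  batch A: 0.10 × 0.27 × 0.58 = 0.01566
  batch B: 0.22 × 0.63 × 0.19 = 0.026334
  batch C: 0.32 × 0.95 × 0.11 = 0.03344
  batch D: 0.25 × 0.30 × 0.46 = 0.0345
  batch E: 0.11 × 0.67 × 0.08 = 0.005896
Marginal likelihood of the evidence = 0.11583.
P(batch A | evidence) = 0.01566 / 0.11583 ≈ 0.135.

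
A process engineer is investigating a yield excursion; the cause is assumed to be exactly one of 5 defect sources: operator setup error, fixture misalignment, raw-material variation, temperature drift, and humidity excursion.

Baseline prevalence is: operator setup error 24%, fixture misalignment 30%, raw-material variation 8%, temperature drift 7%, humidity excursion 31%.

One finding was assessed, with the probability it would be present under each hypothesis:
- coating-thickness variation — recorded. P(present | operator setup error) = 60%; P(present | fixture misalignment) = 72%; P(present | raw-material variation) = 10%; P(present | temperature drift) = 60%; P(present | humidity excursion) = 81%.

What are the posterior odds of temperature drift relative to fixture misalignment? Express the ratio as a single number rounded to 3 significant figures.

0.194

Posterior odds equal prior odds times the likelihood ratio; only the two competing hypotheses matter.
  temperature drift: 0.07 × 0.60 = 0.042
  fixture misalignment: 0.30 × 0.72 = 0.216
Posterior odds = 0.042 / 0.216 ≈ 0.194.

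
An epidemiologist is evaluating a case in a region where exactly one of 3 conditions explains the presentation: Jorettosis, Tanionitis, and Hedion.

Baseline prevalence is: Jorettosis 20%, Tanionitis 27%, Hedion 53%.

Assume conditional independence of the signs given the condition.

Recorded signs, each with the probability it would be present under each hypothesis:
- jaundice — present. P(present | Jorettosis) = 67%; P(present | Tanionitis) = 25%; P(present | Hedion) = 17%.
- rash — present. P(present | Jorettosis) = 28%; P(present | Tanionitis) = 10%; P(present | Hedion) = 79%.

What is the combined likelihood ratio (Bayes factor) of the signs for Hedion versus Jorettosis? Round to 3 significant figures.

0.716

Joint likelihood of the sign pattern under each hypothesis:
  Hedion: 0.17 × 0.79 = 0.1343
  Jorettosis: 0.67 × 0.28 = 0.1876
Bayes factor = 0.1343 / 0.1876 ≈ 0.716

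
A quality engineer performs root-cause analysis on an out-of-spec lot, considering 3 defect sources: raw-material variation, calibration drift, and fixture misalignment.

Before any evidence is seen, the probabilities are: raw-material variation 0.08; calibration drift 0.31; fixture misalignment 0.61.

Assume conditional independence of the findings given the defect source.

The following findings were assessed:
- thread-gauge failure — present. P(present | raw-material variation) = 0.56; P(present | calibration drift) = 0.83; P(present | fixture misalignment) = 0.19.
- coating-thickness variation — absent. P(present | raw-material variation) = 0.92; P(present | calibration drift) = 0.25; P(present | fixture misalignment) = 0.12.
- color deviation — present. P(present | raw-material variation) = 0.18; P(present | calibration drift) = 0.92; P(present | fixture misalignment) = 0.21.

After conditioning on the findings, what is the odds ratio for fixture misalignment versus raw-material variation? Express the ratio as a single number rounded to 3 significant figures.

The normalizing constant cancels in an odds ratio, so compute prior × likelihood for the two hypotheses only (using 1 − P(present | H) for each absent finding):
  fixture misalignment: 0.61 × 0.19 × (1 − 0.12) × 0.21 = 0.021418
  raw-material variation: 0.08 × 0.56 × (1 − 0.92) × 0.18 = 0.00064512
Odds(fixture misalignment : raw-material variation) = 0.021418 / 0.00064512 ≈ 33.2.

33.2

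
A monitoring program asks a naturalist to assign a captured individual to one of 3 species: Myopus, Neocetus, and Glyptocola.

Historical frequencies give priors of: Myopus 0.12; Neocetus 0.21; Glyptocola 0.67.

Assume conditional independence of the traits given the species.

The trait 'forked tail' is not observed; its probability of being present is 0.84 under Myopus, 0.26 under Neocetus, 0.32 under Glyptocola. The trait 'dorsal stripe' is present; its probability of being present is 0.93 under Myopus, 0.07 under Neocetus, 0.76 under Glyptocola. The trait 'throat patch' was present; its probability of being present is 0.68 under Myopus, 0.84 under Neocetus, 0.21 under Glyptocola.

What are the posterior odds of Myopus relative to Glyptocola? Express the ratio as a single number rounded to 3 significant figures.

Posterior odds equal prior odds times the likelihood ratio; only the two competing hypotheses matter (using 1 − P(present | H) for each absent trait).
  Myopus: 0.12 × (1 − 0.84) × 0.93 × 0.68 = 0.012142
  Glyptocola: 0.67 × (1 − 0.32) × 0.76 × 0.21 = 0.072714
Odds(Myopus : Glyptocola) = 0.012142 / 0.072714 ≈ 0.167.

0.167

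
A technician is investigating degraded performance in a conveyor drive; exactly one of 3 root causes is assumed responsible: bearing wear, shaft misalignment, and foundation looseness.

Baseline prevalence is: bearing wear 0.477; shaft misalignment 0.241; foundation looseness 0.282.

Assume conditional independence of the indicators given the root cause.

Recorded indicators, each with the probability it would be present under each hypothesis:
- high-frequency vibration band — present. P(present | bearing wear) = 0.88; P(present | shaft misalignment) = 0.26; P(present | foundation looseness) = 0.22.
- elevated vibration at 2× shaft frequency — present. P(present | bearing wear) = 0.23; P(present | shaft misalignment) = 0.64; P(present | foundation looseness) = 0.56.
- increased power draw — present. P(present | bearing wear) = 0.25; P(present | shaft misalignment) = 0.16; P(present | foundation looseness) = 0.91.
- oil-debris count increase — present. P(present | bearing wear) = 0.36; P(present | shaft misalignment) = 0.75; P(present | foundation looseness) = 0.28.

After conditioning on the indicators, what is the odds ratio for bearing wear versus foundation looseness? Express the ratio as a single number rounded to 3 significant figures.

Posterior odds equal prior odds times the likelihood ratio; only the two competing hypotheses matter.
  bearing wear: 0.477 × 0.88 × 0.23 × 0.25 × 0.36 = 0.008689
  foundation looseness: 0.282 × 0.22 × 0.56 × 0.91 × 0.28 = 0.0088524
Posterior odds = 0.008689 / 0.0088524 ≈ 0.982.

0.982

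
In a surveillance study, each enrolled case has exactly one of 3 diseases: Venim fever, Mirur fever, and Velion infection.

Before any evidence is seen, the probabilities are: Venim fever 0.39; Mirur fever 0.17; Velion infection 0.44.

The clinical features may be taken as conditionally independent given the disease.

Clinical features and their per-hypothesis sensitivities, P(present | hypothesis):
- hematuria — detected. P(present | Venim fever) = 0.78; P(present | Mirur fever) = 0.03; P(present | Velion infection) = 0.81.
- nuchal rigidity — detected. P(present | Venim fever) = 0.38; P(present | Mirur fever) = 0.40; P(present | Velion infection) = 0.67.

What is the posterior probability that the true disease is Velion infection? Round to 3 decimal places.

Multiply each prior by the joint likelihood of the clinical feature pattern:
  Venim fever: 0.39 × 0.78 × 0.38 = 0.1156
  Mirur fever: 0.17 × 0.03 × 0.40 = 0.00204
  Velion infection: 0.44 × 0.81 × 0.67 = 0.23879
The unnormalized weights sum to 0.35642.
P(Velion infection | evidence) = 0.23879 / 0.35642 ≈ 0.670.

0.670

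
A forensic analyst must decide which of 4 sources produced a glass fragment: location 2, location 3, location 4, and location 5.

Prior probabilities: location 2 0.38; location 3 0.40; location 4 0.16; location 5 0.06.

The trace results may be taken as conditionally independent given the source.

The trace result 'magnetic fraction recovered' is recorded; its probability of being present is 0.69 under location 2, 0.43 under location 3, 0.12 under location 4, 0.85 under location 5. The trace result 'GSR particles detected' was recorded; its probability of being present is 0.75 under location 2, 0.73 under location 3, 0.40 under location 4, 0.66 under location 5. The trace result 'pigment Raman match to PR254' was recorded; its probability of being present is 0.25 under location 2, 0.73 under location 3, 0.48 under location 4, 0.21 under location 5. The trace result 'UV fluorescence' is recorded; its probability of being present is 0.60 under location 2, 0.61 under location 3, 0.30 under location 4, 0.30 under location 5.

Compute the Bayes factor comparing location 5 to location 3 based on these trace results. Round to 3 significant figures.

0.253

The Bayes factor is the ratio of the joint likelihoods of the trace result pattern under the two hypotheses.
  location 5: 0.85 × 0.66 × 0.21 × 0.30 = 0.035343
  location 3: 0.43 × 0.73 × 0.73 × 0.61 = 0.13978
Bayes factor = 0.035343 / 0.13978 ≈ 0.253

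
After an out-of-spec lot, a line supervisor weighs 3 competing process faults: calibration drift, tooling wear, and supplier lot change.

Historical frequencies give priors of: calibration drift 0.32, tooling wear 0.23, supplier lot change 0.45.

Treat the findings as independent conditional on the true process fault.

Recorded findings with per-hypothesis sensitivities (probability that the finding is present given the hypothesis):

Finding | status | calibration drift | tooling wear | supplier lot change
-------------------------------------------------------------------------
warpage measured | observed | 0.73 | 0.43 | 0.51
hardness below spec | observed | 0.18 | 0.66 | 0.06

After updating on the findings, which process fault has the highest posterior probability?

For each hypothesis, the unnormalized posterior weight is prior × product of the finding likelihoods:
  calibration drift: 0.32 × 0.73 × 0.18 = 0.042048
  tooling wear: 0.23 × 0.43 × 0.66 = 0.065274
  supplier lot change: 0.45 × 0.51 × 0.06 = 0.01377
Normalizing constant Z = 0.042048 + 0.065274 + 0.01377 = 0.12109.
P(calibration drift | evidence) ≈ 0.042048 / 0.12109 ≈ 0.347
P(tooling wear | evidence) ≈ 0.065274 / 0.12109 ≈ 0.539
P(supplier lot change | evidence) ≈ 0.01377 / 0.12109 ≈ 0.114
The largest is 0.539, so tooling wear is most probable.

tooling wear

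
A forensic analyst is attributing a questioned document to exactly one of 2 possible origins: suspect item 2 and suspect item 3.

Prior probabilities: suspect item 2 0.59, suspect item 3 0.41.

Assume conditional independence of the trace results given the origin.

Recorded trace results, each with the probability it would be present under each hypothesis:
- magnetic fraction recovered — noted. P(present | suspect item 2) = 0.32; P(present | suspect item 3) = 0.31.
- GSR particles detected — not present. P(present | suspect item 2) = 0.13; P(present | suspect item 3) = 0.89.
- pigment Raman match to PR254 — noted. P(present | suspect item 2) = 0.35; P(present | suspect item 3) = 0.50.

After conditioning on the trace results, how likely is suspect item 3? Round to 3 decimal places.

0.108

Multiply each prior by the joint likelihood of the trace result pattern (using 1 − P(present | H) for each absent trace result):
  suspect item 2: 0.59 × 0.32 × (1 − 0.13) × 0.35 = 0.05749
  suspect item 3: 0.41 × 0.31 × (1 − 0.89) × 0.50 = 0.0069905
The unnormalized weights sum to 0.06448.
P(suspect item 3 | evidence) = 0.0069905 / 0.06448 ≈ 0.108.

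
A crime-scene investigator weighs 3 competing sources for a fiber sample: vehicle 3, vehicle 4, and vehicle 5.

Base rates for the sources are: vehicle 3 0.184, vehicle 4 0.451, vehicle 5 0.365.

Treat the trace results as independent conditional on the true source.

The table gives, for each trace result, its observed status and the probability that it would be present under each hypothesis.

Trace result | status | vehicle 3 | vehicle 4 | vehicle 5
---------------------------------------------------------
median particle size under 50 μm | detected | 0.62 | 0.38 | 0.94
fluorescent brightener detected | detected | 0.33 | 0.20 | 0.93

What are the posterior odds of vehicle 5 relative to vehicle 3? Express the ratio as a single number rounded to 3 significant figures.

8.48

Posterior odds equal prior odds times the likelihood ratio; only the two competing hypotheses matter.
  vehicle 5: 0.365 × 0.94 × 0.93 = 0.31908
  vehicle 3: 0.184 × 0.62 × 0.33 = 0.037646
Posterior odds = 0.31908 / 0.037646 ≈ 8.48.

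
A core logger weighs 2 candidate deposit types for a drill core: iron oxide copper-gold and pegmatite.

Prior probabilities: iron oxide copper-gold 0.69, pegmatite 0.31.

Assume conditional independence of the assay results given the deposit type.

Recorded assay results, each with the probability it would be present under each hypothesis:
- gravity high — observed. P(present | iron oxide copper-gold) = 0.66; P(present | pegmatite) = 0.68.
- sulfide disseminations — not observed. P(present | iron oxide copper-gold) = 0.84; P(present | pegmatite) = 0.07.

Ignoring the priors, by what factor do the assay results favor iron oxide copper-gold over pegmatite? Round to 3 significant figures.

0.167

The Bayes factor is the ratio of the joint likelihoods of the assay result pattern under the two hypotheses (using 1 − P(present | H) for each absent assay result).
  iron oxide copper-gold: 0.66 × (1 − 0.84) = 0.1056
  pegmatite: 0.68 × (1 − 0.07) = 0.6324
Bayes factor = 0.1056 / 0.6324 ≈ 0.167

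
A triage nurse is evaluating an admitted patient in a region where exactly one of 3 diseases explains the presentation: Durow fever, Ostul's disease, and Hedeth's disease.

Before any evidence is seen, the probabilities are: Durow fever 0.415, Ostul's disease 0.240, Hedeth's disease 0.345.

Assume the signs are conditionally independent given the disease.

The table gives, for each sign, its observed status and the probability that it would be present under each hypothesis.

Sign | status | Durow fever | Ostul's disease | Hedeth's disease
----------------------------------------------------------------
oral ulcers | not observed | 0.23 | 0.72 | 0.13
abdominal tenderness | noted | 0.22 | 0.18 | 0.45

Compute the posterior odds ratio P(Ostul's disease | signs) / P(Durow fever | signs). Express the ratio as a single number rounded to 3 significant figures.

0.172

Posterior odds equal prior odds times the likelihood ratio; only the two competing hypotheses matter (using 1 − P(present | H) for each absent sign).
  Ostul's disease: 0.240 × (1 − 0.72) × 0.18 = 0.012096
  Durow fever: 0.415 × (1 − 0.23) × 0.22 = 0.070301
Posterior odds = 0.012096 / 0.070301 ≈ 0.172.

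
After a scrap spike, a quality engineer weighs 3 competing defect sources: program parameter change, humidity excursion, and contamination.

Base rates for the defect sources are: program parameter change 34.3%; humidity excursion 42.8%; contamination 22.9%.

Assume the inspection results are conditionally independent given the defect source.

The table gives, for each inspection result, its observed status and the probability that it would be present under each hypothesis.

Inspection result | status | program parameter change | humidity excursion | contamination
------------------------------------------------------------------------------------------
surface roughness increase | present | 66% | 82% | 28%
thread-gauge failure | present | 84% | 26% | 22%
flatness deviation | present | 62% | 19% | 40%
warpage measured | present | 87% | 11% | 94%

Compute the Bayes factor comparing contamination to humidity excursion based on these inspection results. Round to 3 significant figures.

5.20

Take the product of per-inspection result likelihoods under each hypothesis, then divide.
  contamination: 0.28 × 0.22 × 0.40 × 0.94 = 0.023162
  humidity excursion: 0.82 × 0.26 × 0.19 × 0.11 = 0.0044559
Bayes factor = 0.023162 / 0.0044559 ≈ 5.20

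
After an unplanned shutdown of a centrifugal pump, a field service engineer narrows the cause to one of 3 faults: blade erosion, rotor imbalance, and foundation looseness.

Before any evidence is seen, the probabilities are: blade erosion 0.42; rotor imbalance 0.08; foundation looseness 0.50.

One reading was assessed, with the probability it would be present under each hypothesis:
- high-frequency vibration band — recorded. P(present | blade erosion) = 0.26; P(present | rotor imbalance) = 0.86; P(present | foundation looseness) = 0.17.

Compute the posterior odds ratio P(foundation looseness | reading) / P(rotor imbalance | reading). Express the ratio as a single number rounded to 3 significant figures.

Posterior odds equal prior odds times the likelihood ratio; only the two competing hypotheses matter.
  foundation looseness: 0.50 × 0.17 = 0.085
  rotor imbalance: 0.08 × 0.86 = 0.0688
Posterior odds = 0.085 / 0.0688 ≈ 1.24.

1.24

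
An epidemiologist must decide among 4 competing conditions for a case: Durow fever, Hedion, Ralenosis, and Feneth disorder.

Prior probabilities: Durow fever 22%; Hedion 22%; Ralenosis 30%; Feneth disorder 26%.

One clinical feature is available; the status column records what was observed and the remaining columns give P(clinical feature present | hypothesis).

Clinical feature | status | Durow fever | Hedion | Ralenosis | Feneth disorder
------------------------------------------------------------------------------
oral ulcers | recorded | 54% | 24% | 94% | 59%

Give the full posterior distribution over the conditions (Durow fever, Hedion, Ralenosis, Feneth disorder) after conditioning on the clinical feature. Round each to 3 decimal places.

0.196, 0.087, 0.465, 0.253

For each hypothesis, the unnormalized posterior weight is prior × likelihood:
  Durow fever: 0.22 × 0.54 = 0.1188
  Hedion: 0.22 × 0.24 = 0.0528
  Ralenosis: 0.30 × 0.94 = 0.282
  Feneth disorder: 0.26 × 0.59 = 0.1534
The unnormalized weights sum to 0.607.
P(Durow fever | evidence) = 0.1188 / 0.607 ≈ 0.196
P(Hedion | evidence) = 0.0528 / 0.607 ≈ 0.087
P(Ralenosis | evidence) = 0.282 / 0.607 ≈ 0.465
P(Feneth disorder | evidence) = 0.1534 / 0.607 ≈ 0.253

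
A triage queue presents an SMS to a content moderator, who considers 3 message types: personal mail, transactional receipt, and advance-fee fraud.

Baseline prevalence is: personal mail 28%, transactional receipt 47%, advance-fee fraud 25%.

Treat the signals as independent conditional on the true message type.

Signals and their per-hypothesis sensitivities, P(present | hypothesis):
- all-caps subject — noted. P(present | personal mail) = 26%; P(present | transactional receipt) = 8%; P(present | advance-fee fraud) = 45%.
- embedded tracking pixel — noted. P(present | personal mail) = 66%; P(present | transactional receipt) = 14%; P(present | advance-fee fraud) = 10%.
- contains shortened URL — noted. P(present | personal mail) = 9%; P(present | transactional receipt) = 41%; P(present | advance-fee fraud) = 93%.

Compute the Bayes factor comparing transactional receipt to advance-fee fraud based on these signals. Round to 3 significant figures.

Joint likelihood of the signal pattern under each hypothesis:
  transactional receipt: 0.08 × 0.14 × 0.41 = 0.004592
  advance-fee fraud: 0.45 × 0.10 × 0.93 = 0.04185
Bayes factor = 0.004592 / 0.04185 ≈ 0.110

0.110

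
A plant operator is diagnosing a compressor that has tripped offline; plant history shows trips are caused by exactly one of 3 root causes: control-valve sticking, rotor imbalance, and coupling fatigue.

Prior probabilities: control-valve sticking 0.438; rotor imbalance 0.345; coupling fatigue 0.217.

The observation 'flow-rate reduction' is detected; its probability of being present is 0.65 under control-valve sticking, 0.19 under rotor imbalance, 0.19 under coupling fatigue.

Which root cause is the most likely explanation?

For each hypothesis, the unnormalized posterior weight is prior × likelihood:
  control-valve sticking: 0.438 × 0.65 = 0.2847
  rotor imbalance: 0.345 × 0.19 = 0.06555
  coupling fatigue: 0.217 × 0.19 = 0.04123
Marginal likelihood of the evidence = 0.39148.
P(control-valve sticking | evidence) ≈ 0.2847 / 0.39148 ≈ 0.727
P(rotor imbalance | evidence) ≈ 0.06555 / 0.39148 ≈ 0.167
P(coupling fatigue | evidence) ≈ 0.04123 / 0.39148 ≈ 0.105
The largest is 0.727, so control-valve sticking is most probable.

control-valve sticking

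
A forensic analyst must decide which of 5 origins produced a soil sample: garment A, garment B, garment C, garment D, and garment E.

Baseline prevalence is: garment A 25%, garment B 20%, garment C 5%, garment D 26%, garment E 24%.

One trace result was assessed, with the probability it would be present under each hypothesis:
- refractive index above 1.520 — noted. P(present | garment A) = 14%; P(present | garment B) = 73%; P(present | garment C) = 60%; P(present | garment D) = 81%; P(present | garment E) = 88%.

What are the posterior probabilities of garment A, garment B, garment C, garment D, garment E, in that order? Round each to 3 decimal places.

Multiply each prior by the likelihood of the trace result:
  garment A: 0.25 × 0.14 = 0.035
  garment B: 0.20 × 0.73 = 0.146
  garment C: 0.05 × 0.60 = 0.03
  garment D: 0.26 × 0.81 = 0.2106
  garment E: 0.24 × 0.88 = 0.2112
The unnormalized weights sum to 0.6328.
P(garment A | evidence) = 0.035 / 0.6328 ≈ 0.055
P(garment B | evidence) = 0.146 / 0.6328 ≈ 0.231
P(garment C | evidence) = 0.03 / 0.6328 ≈ 0.047
P(garment D | evidence) = 0.2106 / 0.6328 ≈ 0.333
P(garment E | evidence) = 0.2112 / 0.6328 ≈ 0.334

0.055, 0.231, 0.047, 0.333, 0.334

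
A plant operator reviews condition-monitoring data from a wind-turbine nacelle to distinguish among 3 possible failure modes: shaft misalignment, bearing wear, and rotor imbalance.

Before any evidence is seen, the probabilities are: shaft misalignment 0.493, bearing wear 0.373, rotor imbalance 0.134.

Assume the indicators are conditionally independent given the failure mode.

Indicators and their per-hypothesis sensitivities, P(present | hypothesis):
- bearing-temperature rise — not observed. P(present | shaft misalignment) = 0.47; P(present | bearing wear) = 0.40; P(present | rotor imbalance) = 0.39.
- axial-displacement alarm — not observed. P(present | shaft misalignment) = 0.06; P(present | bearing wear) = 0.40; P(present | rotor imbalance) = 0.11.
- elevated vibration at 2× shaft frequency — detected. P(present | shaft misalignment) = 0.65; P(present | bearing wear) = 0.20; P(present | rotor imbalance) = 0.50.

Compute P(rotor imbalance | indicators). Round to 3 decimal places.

0.163

By Bayes' rule with conditional independence, the unnormalized weight for each hypothesis is prior × ∏ likelihoods (using 1 − P(present | H) for each absent indicator):
  shaft misalignment: 0.493 × (1 − 0.47) × (1 − 0.06) × 0.65 = 0.15965
  bearing wear: 0.373 × (1 − 0.40) × (1 − 0.40) × 0.20 = 0.026856
  rotor imbalance: 0.134 × (1 − 0.39) × (1 − 0.11) × 0.50 = 0.036374
Normalizing constant Z = 0.15965 + 0.026856 + 0.036374 = 0.22288.
P(rotor imbalance | evidence) = 0.036374 / 0.22288 ≈ 0.163.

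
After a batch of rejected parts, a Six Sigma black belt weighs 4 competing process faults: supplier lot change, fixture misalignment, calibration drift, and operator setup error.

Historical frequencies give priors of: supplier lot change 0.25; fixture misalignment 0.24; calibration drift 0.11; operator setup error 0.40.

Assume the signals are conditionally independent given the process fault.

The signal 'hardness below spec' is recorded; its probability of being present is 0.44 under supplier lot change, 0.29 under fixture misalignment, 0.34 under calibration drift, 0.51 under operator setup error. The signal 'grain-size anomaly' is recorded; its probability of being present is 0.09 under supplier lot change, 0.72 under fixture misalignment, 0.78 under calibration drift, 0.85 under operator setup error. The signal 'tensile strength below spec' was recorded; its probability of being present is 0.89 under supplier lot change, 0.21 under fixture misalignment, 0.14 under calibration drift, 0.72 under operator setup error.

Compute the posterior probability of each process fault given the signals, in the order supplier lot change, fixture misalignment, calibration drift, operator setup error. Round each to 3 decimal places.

0.059, 0.071, 0.028, 0.842

By Bayes' rule with conditional independence, the unnormalized weight for each hypothesis is prior × ∏ likelihoods:
  supplier lot change: 0.25 × 0.44 × 0.09 × 0.89 = 0.008811
  fixture misalignment: 0.24 × 0.29 × 0.72 × 0.21 = 0.010524
  calibration drift: 0.11 × 0.34 × 0.78 × 0.14 = 0.0040841
  operator setup error: 0.40 × 0.51 × 0.85 × 0.72 = 0.12485
Marginal likelihood of the evidence = 0.14827.
P(supplier lot change | evidence) = 0.008811 / 0.14827 ≈ 0.059
P(fixture misalignment | evidence) = 0.010524 / 0.14827 ≈ 0.071
P(calibration drift | evidence) = 0.0040841 / 0.14827 ≈ 0.028
P(operator setup error | evidence) = 0.12485 / 0.14827 ≈ 0.842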